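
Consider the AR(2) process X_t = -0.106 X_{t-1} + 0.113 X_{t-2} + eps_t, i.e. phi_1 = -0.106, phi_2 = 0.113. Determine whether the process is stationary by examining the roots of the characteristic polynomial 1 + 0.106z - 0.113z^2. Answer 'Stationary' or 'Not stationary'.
\text{Stationary}

The AR(p) characteristic polynomial is P(z) = 1 + 0.106z - 0.113z^2.
Stationarity requires all roots to lie outside the unit circle, i.e. |z| > 1 for every root.
Set 1 + (0.106) z + (-0.113) z^2 = 0, i.e. a z^2 + b z + c = 0 with a = -0.113, b = 0.106, c = 1.
Discriminant D = b^2 - 4ac = (0.106)^2 - 4*(-0.113)*1 = 0.011236 - (-0.452) = 0.463236.
D >= 0, so the roots are real: z = (-b +/- sqrt(D)) / (2a) = (-0.106 +/- 0.680614) / (-0.226).
  z_1 = (-0.106 + 0.680614) / (-0.226) = -2.5425,   |z_1| = 2.5425.
  z_2 = (-0.106 - 0.680614) / (-0.226) = 3.4806,   |z_2| = 3.4806.
Moduli of all roots: 2.5425, 3.4806.
All moduli strictly greater than 1? Yes.
Verdict: Stationary.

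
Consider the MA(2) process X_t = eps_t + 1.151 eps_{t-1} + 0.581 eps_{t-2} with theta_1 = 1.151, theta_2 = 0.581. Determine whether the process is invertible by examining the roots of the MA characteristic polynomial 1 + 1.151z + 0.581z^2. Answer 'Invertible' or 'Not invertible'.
\text{Invertible}

The MA(q) characteristic polynomial is P(z) = 1 + 1.151z + 0.581z^2.
Invertibility requires all roots to lie outside the unit circle, i.e. |z| > 1 for every root.
Set 1 + (1.151) z + (0.581) z^2 = 0, i.e. a z^2 + b z + c = 0 with a = 0.581, b = 1.151, c = 1.
Discriminant D = b^2 - 4ac = (1.151)^2 - 4*(0.581)*1 = 1.324801 - (2.324) = -0.999199.
D < 0, so the roots are the complex-conjugate pair z = (-b +/- i sqrt(-D)) / (2a) = -0.9905 +/- 0.8602i.
For a conjugate pair |z|^2 = z * conj(z) = (product of roots) = c/a = 1/(0.581) = 1.72117, so |z| = sqrt(1.72117) = 1.3119 for both roots.
Moduli of all roots: 1.3119, 1.3119.
All moduli strictly greater than 1? Yes.
Verdict: Invertible.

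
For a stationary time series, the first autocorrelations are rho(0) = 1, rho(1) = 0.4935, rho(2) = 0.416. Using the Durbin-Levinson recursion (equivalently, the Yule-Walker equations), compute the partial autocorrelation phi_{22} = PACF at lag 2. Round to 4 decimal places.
\phi_{22} = 0.2280

The PACF at lag k is phi_{kk}, the last component of the solution
to the Yule-Walker system G_k phi = r_k where
  (G_k)_{ij} = rho(|i - j|), (r_k)_i = rho(i), i,j = 1..k.
Equivalently, Durbin-Levinson gives phi_{kk} iteratively:
  phi_{11} = rho(1)
  phi_{kk} = [rho(k) - sum_{j=1..k-1} phi_{k-1,j} rho(k-j)]
            / [1 - sum_{j=1..k-1} phi_{k-1,j} rho(j)],
  phi_{k,j} = phi_{k-1,j} - phi_{kk} phi_{k-1,k-j},  j = 1..k-1.
Step k = 1:
  phi_11 = rho(1) = 0.4935.
Step k = 2:
  phi_22 = [rho(2) - phi_11 rho(1)] / [1 - phi_11 rho(1)] = [0.416 - (0.4935)(0.4935)] / [1 - (0.4935)(0.4935)]
         = 0.17245775 / 0.75645775 = 0.228.
Therefore phi_{22} = 0.2280.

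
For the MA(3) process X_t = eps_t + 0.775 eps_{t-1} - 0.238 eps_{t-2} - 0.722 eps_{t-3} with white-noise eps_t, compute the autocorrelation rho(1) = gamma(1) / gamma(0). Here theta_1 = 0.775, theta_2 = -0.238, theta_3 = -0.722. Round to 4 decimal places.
\rho(1) = 0.3500

For an MA(q) process with theta_0 = 1, the autocovariance is
  gamma(k) = sigma^2 * sum_{i=0..q-k} theta_i * theta_{i+k},
and rho(k) = gamma(k) / gamma(0). Sigma^2 cancels.
  numerator   = (1)*(0.775) + (0.775)*(-0.238) + (-0.238)*(-0.722) = 0.762386.
  denominator = (1)^2 + (0.775)^2 + (-0.238)^2 + (-0.722)^2 = 2.178553.
  rho(1) = 0.762386 / 2.178553 = 0.3500.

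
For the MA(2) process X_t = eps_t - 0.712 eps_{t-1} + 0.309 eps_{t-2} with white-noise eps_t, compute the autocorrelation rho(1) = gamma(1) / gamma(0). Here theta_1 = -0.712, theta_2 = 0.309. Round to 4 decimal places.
\rho(1) = -0.5816

For an MA(q) process with theta_0 = 1, the autocovariance is
  gamma(k) = sigma^2 * sum_{i=0..q-k} theta_i * theta_{i+k},
and rho(k) = gamma(k) / gamma(0). Sigma^2 cancels.
  numerator   = (1)*(-0.712) + (-0.712)*(0.309) = -0.932008.
  denominator = (1)^2 + (-0.712)^2 + (0.309)^2 = 1.602425.
  rho(1) = -0.932008 / 1.602425 = -0.5816.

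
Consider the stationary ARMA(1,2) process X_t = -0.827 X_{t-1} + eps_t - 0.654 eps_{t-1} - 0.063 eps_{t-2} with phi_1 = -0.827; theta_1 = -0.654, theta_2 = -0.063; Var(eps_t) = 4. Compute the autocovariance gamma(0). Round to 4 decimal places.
\gamma(0) = 29.8550

Multiply the model equation by X_{t-k} and take expectations. With theta_0 = psi_0 = 1 and psi_j the MA(infinity) weights, this gives
  gamma(k) - sum_i phi_i gamma(k-i) = c_k,
  c_k = sigma^2 * sum_{j=k..q} theta_j psi_{j-k}   (c_k = 0 for k > q),
using gamma(-m) = gamma(m).
psi-weights needed (psi_j = theta_j + sum_i phi_i psi_{j-i}):
  psi_1 = theta_1 + phi_1 = -0.654 + (-0.827) = -1.481
  psi_2 = theta_2 + phi_1 psi_1 = -0.063 + (-0.827)(-1.481) = 1.161787
Right-hand sides:
  c_0 = sigma^2 (1 + theta_1 psi_1 + theta_2 psi_2) = 4 * (1 + (-0.654)(-1.481) + (-0.063)(1.161787)) = 4 * 1.895381 = 7.581526
  c_1 = sigma^2 (theta_1 + theta_2 psi_1) = 4 * (-0.654 + (-0.063)(-1.481)) = -2.242788
  c_2 = sigma^2 theta_2 = 4 * (-0.063) = -0.252
Equations for k = 0 and k = 1 (AR order 1):
  gamma(0) = phi_1 gamma(1) + c_0
  gamma(1) = phi_1 gamma(0) + c_1
Substituting the second into the first: gamma(0) (1 - phi_1^2) = c_0 + phi_1 c_1, so
  gamma(0) = (c_0 + phi_1 c_1) / (1 - phi_1^2) = (7.581526 + (-0.827)(-2.242788)) / (1 - (-0.827)^2) = 9.436311 / 0.316071 = 29.855037.
Therefore gamma(0) = 29.8550 (to 4 decimal places).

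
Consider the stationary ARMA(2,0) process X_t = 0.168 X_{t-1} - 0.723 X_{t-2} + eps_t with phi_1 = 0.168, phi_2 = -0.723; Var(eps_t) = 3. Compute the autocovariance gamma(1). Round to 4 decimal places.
\gamma(1) = 0.6188

Multiply the model equation by X_{t-k} and take expectations. With theta_0 = psi_0 = 1 and psi_j the MA(infinity) weights, this gives
  gamma(k) - sum_i phi_i gamma(k-i) = c_k,
  c_k = sigma^2 * sum_{j=k..q} theta_j psi_{j-k}   (c_k = 0 for k > q),
using gamma(-m) = gamma(m).
Pure AR (q = 0): c_0 = sigma^2 = 3, c_k = 0 for k >= 1.
Equations for k = 0, 1, 2 (AR order 2, c_2 = 0):
  (E0) gamma(0) = phi_1 gamma(1) + phi_2 gamma(2) + c_0
  (E1) gamma(1) = phi_1 gamma(0) + phi_2 gamma(1) + c_1
  (E2) gamma(2) = phi_1 gamma(1) + phi_2 gamma(0)
From (E1): gamma(1) = A gamma(0) + B with
  A = phi_1 / (1 - phi_2) = 0.168 / 1.723 = 0.097504,   B = c_1 / (1 - phi_2) = 0 / 1.723 = 0.
Insert (E2) into (E0): gamma(0) (1 - phi_2^2) = phi_1 (1 + phi_2) gamma(1) + c_0.
  phi_1 (1 + phi_2) = (0.168)(0.277) = 0.046536,   1 - phi_2^2 = 0.477271.
Replace gamma(1) by A gamma(0) + B and collect gamma(0):
  gamma(0) [0.477271 - (0.046536)(0.097504)] = c_0 = 3
  gamma(0) * 0.472734 = 3
  gamma(0) = 3 / 0.472734 = 6.34607.
  gamma(1) = A gamma(0) = (0.097504)(6.34607) = 0.618769.
Therefore gamma(1) = 0.6188 (to 4 decimal places).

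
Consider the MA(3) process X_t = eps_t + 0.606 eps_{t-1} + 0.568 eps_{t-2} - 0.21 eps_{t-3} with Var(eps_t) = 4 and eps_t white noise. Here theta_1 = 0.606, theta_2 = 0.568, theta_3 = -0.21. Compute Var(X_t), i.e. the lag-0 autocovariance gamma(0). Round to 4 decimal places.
\gamma(0) = 6.9358

For an MA(q) process X_t = eps_t + sum_i theta_i eps_{t-i} with
Var(eps_t) = sigma^2, the variance is
  gamma(0) = sigma^2 * (1 + sum_i theta_i^2).
  sum_i theta_i^2 = (0.606)^2 + (0.568)^2 + (-0.21)^2 = 0.367236 + 0.322624 + 0.0441 = 0.73396.
  gamma(0) = 4 * (1 + 0.73396) = 4 * 1.73396 = 6.93584, which rounds to 6.9358.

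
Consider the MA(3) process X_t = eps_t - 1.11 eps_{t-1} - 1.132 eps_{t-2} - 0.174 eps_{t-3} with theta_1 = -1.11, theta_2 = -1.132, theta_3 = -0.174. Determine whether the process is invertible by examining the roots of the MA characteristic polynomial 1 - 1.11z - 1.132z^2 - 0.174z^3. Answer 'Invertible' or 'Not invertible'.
\text{Not invertible}

The MA(q) characteristic polynomial is P(z) = 1 - 1.11z - 1.132z^2 - 0.174z^3.
Invertibility requires all roots to lie outside the unit circle, i.e. |z| > 1 for every root.
Degree 3: look for a simple real root z0 first, then factor out (1 - z/z0) and solve the remaining quadratic.
Testing z0 = -5: P(-5) = 1 + (-1.11)(-5) + (-1.132)(-5)^2 + (-0.174)(-5)^3
  = 1 + (5.55) + (-28.3) + (21.75) = 0.  So z_0 = -5 is a root, |z_0| = 5.
Divide out the factor (1 + 0.2 z) = (1 - z/z0) (since 1/z0 = -0.2):
  P(z) = (1 + 0.2 z)(1 + (-1.31) z + (-0.87) z^2)
  [check: z-coef -1.31 - (-0.2) = -1.11; z^2-coef -0.87 - (-0.2)(-1.31) = -1.132; z^3-coef -(-0.2)(-0.87) = -0.174.]
Remaining roots from the quadratic factor 1 + (-1.31) z + (-0.87) z^2:
  Set 1 + (-1.31) z + (-0.87) z^2 = 0, i.e. a z^2 + b z + c = 0 with a = -0.87, b = -1.31, c = 1.
  Discriminant D = b^2 - 4ac = (-1.31)^2 - 4*(-0.87)*1 = 1.7161 - (-3.48) = 5.1961.
  D >= 0, so the roots are real: z = (-b +/- sqrt(D)) / (2a) = (1.31 +/- 2.279496) / (-1.74).
    z_1 = (1.31 + 2.279496) / (-1.74) = -2.0629,   |z_1| = 2.0629.
    z_2 = (1.31 - 2.279496) / (-1.74) = 0.5572,   |z_2| = 0.5572.
Moduli of all roots: 5.0000, 2.0629, 0.5572.
All moduli strictly greater than 1? No.
Verdict: Not invertible.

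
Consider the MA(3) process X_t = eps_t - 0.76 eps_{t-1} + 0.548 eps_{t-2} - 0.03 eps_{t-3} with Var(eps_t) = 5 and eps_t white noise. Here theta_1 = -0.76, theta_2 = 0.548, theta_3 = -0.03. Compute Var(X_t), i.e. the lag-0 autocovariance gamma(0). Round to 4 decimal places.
\gamma(0) = 9.3940

For an MA(q) process X_t = eps_t + sum_i theta_i eps_{t-i} with
Var(eps_t) = sigma^2, the variance is
  gamma(0) = sigma^2 * (1 + sum_i theta_i^2).
  sum_i theta_i^2 = (-0.76)^2 + (0.548)^2 + (-0.03)^2 = 0.5776 + 0.300304 + 0.0009 = 0.878804.
  gamma(0) = 5 * (1 + 0.878804) = 5 * 1.878804 = 9.39402, which rounds to 9.3940.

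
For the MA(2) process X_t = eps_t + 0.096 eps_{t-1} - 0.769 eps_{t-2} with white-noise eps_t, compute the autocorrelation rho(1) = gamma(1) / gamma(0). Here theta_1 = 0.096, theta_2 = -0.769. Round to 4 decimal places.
\rho(1) = 0.0139

For an MA(q) process with theta_0 = 1, the autocovariance is
  gamma(k) = sigma^2 * sum_{i=0..q-k} theta_i * theta_{i+k},
and rho(k) = gamma(k) / gamma(0). Sigma^2 cancels.
  numerator   = (1)*(0.096) + (0.096)*(-0.769) = 0.022176.
  denominator = (1)^2 + (0.096)^2 + (-0.769)^2 = 1.600577.
  rho(1) = 0.022176 / 1.600577 = 0.0139.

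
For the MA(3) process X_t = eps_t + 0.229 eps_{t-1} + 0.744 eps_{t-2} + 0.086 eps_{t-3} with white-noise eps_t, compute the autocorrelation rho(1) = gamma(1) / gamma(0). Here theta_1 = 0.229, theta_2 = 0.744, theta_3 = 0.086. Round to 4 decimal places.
\rho(1) = 0.2872

For an MA(q) process with theta_0 = 1, the autocovariance is
  gamma(k) = sigma^2 * sum_{i=0..q-k} theta_i * theta_{i+k},
and rho(k) = gamma(k) / gamma(0). Sigma^2 cancels.
  numerator   = (1)*(0.229) + (0.229)*(0.744) + (0.744)*(0.086) = 0.46336.
  denominator = (1)^2 + (0.229)^2 + (0.744)^2 + (0.086)^2 = 1.613373.
  rho(1) = 0.46336 / 1.613373 = 0.2872.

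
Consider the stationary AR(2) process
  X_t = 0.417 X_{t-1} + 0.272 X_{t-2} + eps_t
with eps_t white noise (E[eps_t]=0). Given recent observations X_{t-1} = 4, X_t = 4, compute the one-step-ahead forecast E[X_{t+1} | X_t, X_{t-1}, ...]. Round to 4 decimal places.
E[X_{t+1} \mid \mathcal F_t] = 2.7560

For an AR(p) model X_t = c + sum_i phi_i X_{t-i} + eps_t, the
one-step-ahead conditional mean is
  E[X_{t+1} | X_t, ...] = c + sum_i phi_i X_{t+1-i}.
Substitute known values:
  E[X_{t+1} | ...] = (0.417) * (4) + (0.272) * (4)
                   = 2.7560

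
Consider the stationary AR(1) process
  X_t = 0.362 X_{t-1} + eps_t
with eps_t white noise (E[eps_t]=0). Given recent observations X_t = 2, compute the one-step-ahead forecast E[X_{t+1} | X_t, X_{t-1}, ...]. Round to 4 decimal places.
E[X_{t+1} \mid \mathcal F_t] = 0.7240

For an AR(p) model X_t = c + sum_i phi_i X_{t-i} + eps_t, the
one-step-ahead conditional mean is
  E[X_{t+1} | X_t, ...] = c + sum_i phi_i X_{t+1-i}.
Substitute known values:
  E[X_{t+1} | ...] = (0.362) * (2)
                   = 0.7240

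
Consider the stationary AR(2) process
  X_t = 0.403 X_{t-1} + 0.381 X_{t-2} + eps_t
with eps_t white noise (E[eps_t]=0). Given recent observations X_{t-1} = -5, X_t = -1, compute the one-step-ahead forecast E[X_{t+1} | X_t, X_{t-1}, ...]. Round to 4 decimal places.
E[X_{t+1} \mid \mathcal F_t] = -2.3080

For an AR(p) model X_t = c + sum_i phi_i X_{t-i} + eps_t, the
one-step-ahead conditional mean is
  E[X_{t+1} | X_t, ...] = c + sum_i phi_i X_{t+1-i}.
Substitute known values:
  E[X_{t+1} | ...] = (0.403) * (-1) + (0.381) * (-5)
                   = -2.3080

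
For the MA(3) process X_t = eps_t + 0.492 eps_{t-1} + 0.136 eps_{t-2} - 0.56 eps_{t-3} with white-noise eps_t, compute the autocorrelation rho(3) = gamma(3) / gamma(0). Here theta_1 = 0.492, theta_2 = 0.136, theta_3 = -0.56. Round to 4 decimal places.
\rho(3) = -0.3557

For an MA(q) process with theta_0 = 1, the autocovariance is
  gamma(k) = sigma^2 * sum_{i=0..q-k} theta_i * theta_{i+k},
and rho(k) = gamma(k) / gamma(0). Sigma^2 cancels.
  numerator   = (1)*(-0.56) = -0.56.
  denominator = (1)^2 + (0.492)^2 + (0.136)^2 + (-0.56)^2 = 1.57416.
  rho(3) = -0.56 / 1.57416 = -0.3557.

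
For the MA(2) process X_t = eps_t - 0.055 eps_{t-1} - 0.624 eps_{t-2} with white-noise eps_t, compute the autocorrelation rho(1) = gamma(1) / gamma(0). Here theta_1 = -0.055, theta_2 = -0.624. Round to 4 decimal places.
\rho(1) = -0.0149

For an MA(q) process with theta_0 = 1, the autocovariance is
  gamma(k) = sigma^2 * sum_{i=0..q-k} theta_i * theta_{i+k},
and rho(k) = gamma(k) / gamma(0). Sigma^2 cancels.
  numerator   = (1)*(-0.055) + (-0.055)*(-0.624) = -0.02068.
  denominator = (1)^2 + (-0.055)^2 + (-0.624)^2 = 1.392401.
  rho(1) = -0.02068 / 1.392401 = -0.0149.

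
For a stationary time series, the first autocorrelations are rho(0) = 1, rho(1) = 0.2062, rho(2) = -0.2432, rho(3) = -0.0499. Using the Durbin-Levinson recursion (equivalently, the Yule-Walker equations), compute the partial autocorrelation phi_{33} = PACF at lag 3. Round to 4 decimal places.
\phi_{33} = 0.0880

The PACF at lag k is phi_{kk}, the last component of the solution
to the Yule-Walker system G_k phi = r_k where
  (G_k)_{ij} = rho(|i - j|), (r_k)_i = rho(i), i,j = 1..k.
Equivalently, Durbin-Levinson gives phi_{kk} iteratively:
  phi_{11} = rho(1)
  phi_{kk} = [rho(k) - sum_{j=1..k-1} phi_{k-1,j} rho(k-j)]
            / [1 - sum_{j=1..k-1} phi_{k-1,j} rho(j)],
  phi_{k,j} = phi_{k-1,j} - phi_{kk} phi_{k-1,k-j},  j = 1..k-1.
Step k = 1:
  phi_11 = rho(1) = 0.2062.
Step k = 2:
  phi_22 = [rho(2) - phi_11 rho(1)] / [1 - phi_11 rho(1)] = [-0.2432 - (0.2062)(0.2062)] / [1 - (0.2062)(0.2062)]
         = -0.28571844 / 0.95748156 = -0.298406.
  Update: phi_21 = phi_11 - phi_22 phi_11 = 0.2062 - (-0.298406)(0.2062) = 0.267731.
Step k = 3:
  phi_33 = [rho(3) - phi_21 rho(2) - phi_22 rho(1)] / [1 - phi_21 rho(1) - phi_22 rho(2)]
    numerator   = -0.0499 - (0.267731)(-0.2432) - (-0.298406)(0.2062) = 0.07674363
    denominator = 1 - (0.267731)(0.2062) - (-0.298406)(-0.2432) = 0.8722214
  phi_33 = 0.07674363 / 0.8722214 = 0.088.
Therefore phi_{33} = 0.0880.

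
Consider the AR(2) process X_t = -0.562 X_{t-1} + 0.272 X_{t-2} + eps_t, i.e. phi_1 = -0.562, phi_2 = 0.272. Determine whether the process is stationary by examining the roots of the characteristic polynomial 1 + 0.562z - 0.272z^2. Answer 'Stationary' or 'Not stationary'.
\text{Stationary}

The AR(p) characteristic polynomial is P(z) = 1 + 0.562z - 0.272z^2.
Stationarity requires all roots to lie outside the unit circle, i.e. |z| > 1 for every root.
Set 1 + (0.562) z + (-0.272) z^2 = 0, i.e. a z^2 + b z + c = 0 with a = -0.272, b = 0.562, c = 1.
Discriminant D = b^2 - 4ac = (0.562)^2 - 4*(-0.272)*1 = 0.315844 - (-1.088) = 1.403844.
D >= 0, so the roots are real: z = (-b +/- sqrt(D)) / (2a) = (-0.562 +/- 1.184839) / (-0.544).
  z_1 = (-0.562 + 1.184839) / (-0.544) = -1.1449,   |z_1| = 1.1449.
  z_2 = (-0.562 - 1.184839) / (-0.544) = 3.2111,   |z_2| = 3.2111.
Moduli of all roots: 1.1449, 3.2111.
All moduli strictly greater than 1? Yes.
Verdict: Stationary.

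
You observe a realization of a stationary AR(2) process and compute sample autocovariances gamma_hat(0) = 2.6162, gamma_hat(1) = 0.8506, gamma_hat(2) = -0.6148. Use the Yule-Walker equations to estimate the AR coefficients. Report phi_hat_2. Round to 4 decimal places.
\hat\phi_{2} = -0.3810

The Yule-Walker equations for an AR(p) process read, in matrix form,
  Gamma_p phi = r_p,   with   (Gamma_p)_{ij} = gamma(|i - j|),
                       (r_p)_i = gamma(i),   i,j = 1..p.
Substitute the sample gammas (Toeplitz matrix and right-hand side of size 2):
  Gamma_p = [[2.6162, 0.8506], [0.8506, 2.6162]]
  r_p     = [0.8506, -0.6148]
Written out:
  2.6162 phi_1 + 0.8506 phi_2 = 0.8506
  0.8506 phi_1 + 2.6162 phi_2 = -0.6148
Solve by Cramer's rule:
  det = gamma(0)^2 - gamma(1)^2 = (2.6162)^2 - (0.8506)^2 = 6.84450244 - 0.72352036 = 6.12098208
  phi_hat_1 = [gamma(1) gamma(0) - gamma(1) gamma(2)] / det = [(0.8506)(2.6162) - (0.8506)(-0.6148)] / 6.12098208 = 2.7482886 / 6.12098208 = 0.449
  phi_hat_2 = [gamma(0) gamma(2) - gamma(1)^2] / det = [(2.6162)(-0.6148) - (0.8506)^2] / 6.12098208 = -2.33196012 / 6.12098208 = -0.381
So phi_hat = [0.4490, -0.3810].
Therefore phi_hat_2 = -0.3810.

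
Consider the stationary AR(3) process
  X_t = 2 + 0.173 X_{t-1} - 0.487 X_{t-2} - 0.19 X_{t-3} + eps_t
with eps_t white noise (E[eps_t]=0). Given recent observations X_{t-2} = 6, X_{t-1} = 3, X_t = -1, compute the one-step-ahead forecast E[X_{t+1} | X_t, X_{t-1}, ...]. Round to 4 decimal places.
E[X_{t+1} \mid \mathcal F_t] = -0.7740

For an AR(p) model X_t = c + sum_i phi_i X_{t-i} + eps_t, the
one-step-ahead conditional mean is
  E[X_{t+1} | X_t, ...] = c + sum_i phi_i X_{t+1-i}.
Substitute known values:
  E[X_{t+1} | ...] = 2 + (0.173) * (-1) + (-0.487) * (3) + (-0.19) * (6)
                   = -0.7740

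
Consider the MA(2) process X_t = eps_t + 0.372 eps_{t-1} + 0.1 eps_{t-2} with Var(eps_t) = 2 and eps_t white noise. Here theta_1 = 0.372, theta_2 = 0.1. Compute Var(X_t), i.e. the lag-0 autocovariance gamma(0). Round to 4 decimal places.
\gamma(0) = 2.2968

For an MA(q) process X_t = eps_t + sum_i theta_i eps_{t-i} with
Var(eps_t) = sigma^2, the variance is
  gamma(0) = sigma^2 * (1 + sum_i theta_i^2).
  sum_i theta_i^2 = (0.372)^2 + (0.1)^2 = 0.138384 + 0.01 = 0.148384.
  gamma(0) = 2 * (1 + 0.148384) = 2 * 1.148384 = 2.296768, which rounds to 2.2968.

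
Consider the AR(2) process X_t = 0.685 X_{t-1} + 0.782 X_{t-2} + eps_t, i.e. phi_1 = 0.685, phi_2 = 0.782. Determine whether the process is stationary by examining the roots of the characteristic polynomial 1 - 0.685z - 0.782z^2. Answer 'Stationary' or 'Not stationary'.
\text{Not stationary}

The AR(p) characteristic polynomial is P(z) = 1 - 0.685z - 0.782z^2.
Stationarity requires all roots to lie outside the unit circle, i.e. |z| > 1 for every root.
Set 1 + (-0.685) z + (-0.782) z^2 = 0, i.e. a z^2 + b z + c = 0 with a = -0.782, b = -0.685, c = 1.
Discriminant D = b^2 - 4ac = (-0.685)^2 - 4*(-0.782)*1 = 0.469225 - (-3.128) = 3.597225.
D >= 0, so the roots are real: z = (-b +/- sqrt(D)) / (2a) = (0.685 +/- 1.896635) / (-1.564).
  z_1 = (0.685 + 1.896635) / (-1.564) = -1.6507,   |z_1| = 1.6507.
  z_2 = (0.685 - 1.896635) / (-1.564) = 0.7747,   |z_2| = 0.7747.
Moduli of all roots: 1.6507, 0.7747.
All moduli strictly greater than 1? No.
Verdict: Not stationary.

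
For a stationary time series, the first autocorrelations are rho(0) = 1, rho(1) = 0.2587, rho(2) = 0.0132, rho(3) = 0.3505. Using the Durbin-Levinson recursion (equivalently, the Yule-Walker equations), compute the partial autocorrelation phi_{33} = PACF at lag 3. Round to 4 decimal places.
\phi_{33} = 0.3890

The PACF at lag k is phi_{kk}, the last component of the solution
to the Yule-Walker system G_k phi = r_k where
  (G_k)_{ij} = rho(|i - j|), (r_k)_i = rho(i), i,j = 1..k.
Equivalently, Durbin-Levinson gives phi_{kk} iteratively:
  phi_{11} = rho(1)
  phi_{kk} = [rho(k) - sum_{j=1..k-1} phi_{k-1,j} rho(k-j)]
            / [1 - sum_{j=1..k-1} phi_{k-1,j} rho(j)],
  phi_{k,j} = phi_{k-1,j} - phi_{kk} phi_{k-1,k-j},  j = 1..k-1.
Step k = 1:
  phi_11 = rho(1) = 0.2587.
Step k = 2:
  phi_22 = [rho(2) - phi_11 rho(1)] / [1 - phi_11 rho(1)] = [0.0132 - (0.2587)(0.2587)] / [1 - (0.2587)(0.2587)]
         = -0.05372569 / 0.93307431 = -0.057579.
  Update: phi_21 = phi_11 - phi_22 phi_11 = 0.2587 - (-0.057579)(0.2587) = 0.273596.
Step k = 3:
  phi_33 = [rho(3) - phi_21 rho(2) - phi_22 rho(1)] / [1 - phi_21 rho(1) - phi_22 rho(2)]
    numerator   = 0.3505 - (0.273596)(0.0132) - (-0.057579)(0.2587) = 0.36178428
    denominator = 1 - (0.273596)(0.2587) - (-0.057579)(0.0132) = 0.92998083
  phi_33 = 0.36178428 / 0.92998083 = 0.389.
Therefore phi_{33} = 0.3890.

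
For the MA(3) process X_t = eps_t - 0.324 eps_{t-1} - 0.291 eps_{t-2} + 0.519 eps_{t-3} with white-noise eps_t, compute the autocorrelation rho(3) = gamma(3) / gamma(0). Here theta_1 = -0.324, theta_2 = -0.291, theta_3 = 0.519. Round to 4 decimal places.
\rho(3) = 0.3557

For an MA(q) process with theta_0 = 1, the autocovariance is
  gamma(k) = sigma^2 * sum_{i=0..q-k} theta_i * theta_{i+k},
and rho(k) = gamma(k) / gamma(0). Sigma^2 cancels.
  numerator   = (1)*(0.519) = 0.519.
  denominator = (1)^2 + (-0.324)^2 + (-0.291)^2 + (0.519)^2 = 1.459018.
  rho(3) = 0.519 / 1.459018 = 0.3557.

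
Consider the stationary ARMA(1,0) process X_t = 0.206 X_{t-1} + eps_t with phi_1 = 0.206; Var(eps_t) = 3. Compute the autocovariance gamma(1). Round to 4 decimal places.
\gamma(1) = 0.6454

Multiply the model equation by X_{t-k} and take expectations. With theta_0 = psi_0 = 1 and psi_j the MA(infinity) weights, this gives
  gamma(k) - sum_i phi_i gamma(k-i) = c_k,
  c_k = sigma^2 * sum_{j=k..q} theta_j psi_{j-k}   (c_k = 0 for k > q),
using gamma(-m) = gamma(m).
Pure AR (q = 0): c_0 = sigma^2 = 3, c_k = 0 for k >= 1.
Equations for k = 0 and k = 1 (AR order 1):
  gamma(0) = phi_1 gamma(1) + c_0
  gamma(1) = phi_1 gamma(0) + c_1
Substituting the second into the first: gamma(0) (1 - phi_1^2) = c_0 + phi_1 c_1, so
  gamma(0) = c_0 / (1 - phi_1^2) = 3 / (1 - (0.206)^2) = 3 / 0.957564 = 3.13295.
  gamma(1) = phi_1 gamma(0) = (0.206)(3.13295) = 0.645388.
Therefore gamma(1) = 0.6454 (to 4 decimal places).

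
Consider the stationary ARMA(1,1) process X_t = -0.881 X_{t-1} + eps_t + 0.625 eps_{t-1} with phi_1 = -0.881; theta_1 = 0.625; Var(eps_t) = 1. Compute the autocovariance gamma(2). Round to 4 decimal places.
\gamma(2) = 0.4528

Multiply the model equation by X_{t-k} and take expectations. With theta_0 = psi_0 = 1 and psi_j the MA(infinity) weights, this gives
  gamma(k) - sum_i phi_i gamma(k-i) = c_k,
  c_k = sigma^2 * sum_{j=k..q} theta_j psi_{j-k}   (c_k = 0 for k > q),
using gamma(-m) = gamma(m).
psi-weights needed (psi_j = theta_j + sum_i phi_i psi_{j-i}):
  psi_1 = theta_1 + phi_1 = 0.625 + (-0.881) = -0.256
Right-hand sides:
  c_0 = sigma^2 (1 + theta_1 psi_1) = 1 * (1 + (0.625)(-0.256)) = 1 * 0.84 = 0.84
  c_1 = sigma^2 theta_1 = 1 * (0.625) = 0.625
  c_2 = 0
Equations for k = 0 and k = 1 (AR order 1):
  gamma(0) = phi_1 gamma(1) + c_0
  gamma(1) = phi_1 gamma(0) + c_1
Substituting the second into the first: gamma(0) (1 - phi_1^2) = c_0 + phi_1 c_1, so
  gamma(0) = (c_0 + phi_1 c_1) / (1 - phi_1^2) = (0.84 + (-0.881)(0.625)) / (1 - (-0.881)^2) = 0.289375 / 0.223839 = 1.292782.
  gamma(1) = phi_1 gamma(0) + c_1 = (-0.881)(1.292782) + (0.625) = -0.513941.
For k = 2 (> q): gamma(2) = phi_1 gamma(1) = (-0.881)(-0.513941) = 0.452782.
Therefore gamma(2) = 0.4528 (to 4 decimal places).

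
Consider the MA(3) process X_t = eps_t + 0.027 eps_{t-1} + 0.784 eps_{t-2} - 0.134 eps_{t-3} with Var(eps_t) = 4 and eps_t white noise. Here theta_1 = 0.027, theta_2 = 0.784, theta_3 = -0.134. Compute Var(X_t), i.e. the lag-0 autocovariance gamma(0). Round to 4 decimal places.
\gamma(0) = 6.5334

For an MA(q) process X_t = eps_t + sum_i theta_i eps_{t-i} with
Var(eps_t) = sigma^2, the variance is
  gamma(0) = sigma^2 * (1 + sum_i theta_i^2).
  sum_i theta_i^2 = (0.027)^2 + (0.784)^2 + (-0.134)^2 = 0.000729 + 0.614656 + 0.017956 = 0.633341.
  gamma(0) = 4 * (1 + 0.633341) = 4 * 1.633341 = 6.533364, which rounds to 6.5334.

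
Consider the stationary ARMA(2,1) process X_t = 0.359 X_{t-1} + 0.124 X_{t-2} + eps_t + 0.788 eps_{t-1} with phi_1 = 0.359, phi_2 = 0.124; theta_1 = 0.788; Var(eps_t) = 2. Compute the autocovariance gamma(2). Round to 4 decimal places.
\gamma(2) = 2.1462

Multiply the model equation by X_{t-k} and take expectations. With theta_0 = psi_0 = 1 and psi_j the MA(infinity) weights, this gives
  gamma(k) - sum_i phi_i gamma(k-i) = c_k,
  c_k = sigma^2 * sum_{j=k..q} theta_j psi_{j-k}   (c_k = 0 for k > q),
using gamma(-m) = gamma(m).
psi-weights needed (psi_j = theta_j + sum_i phi_i psi_{j-i}):
  psi_1 = theta_1 + phi_1 = 0.788 + (0.359) = 1.147
Right-hand sides:
  c_0 = sigma^2 (1 + theta_1 psi_1) = 2 * (1 + (0.788)(1.147)) = 2 * 1.903836 = 3.807672
  c_1 = sigma^2 theta_1 = 2 * (0.788) = 1.576
  c_2 = 0
Equations for k = 0, 1, 2 (AR order 2, c_2 = 0):
  (E0) gamma(0) = phi_1 gamma(1) + phi_2 gamma(2) + c_0
  (E1) gamma(1) = phi_1 gamma(0) + phi_2 gamma(1) + c_1
  (E2) gamma(2) = phi_1 gamma(1) + phi_2 gamma(0)
From (E1): gamma(1) = A gamma(0) + B with
  A = phi_1 / (1 - phi_2) = 0.359 / 0.876 = 0.409817,   B = c_1 / (1 - phi_2) = 1.576 / 0.876 = 1.799087.
Insert (E2) into (E0): gamma(0) (1 - phi_2^2) = phi_1 (1 + phi_2) gamma(1) + c_0.
  phi_1 (1 + phi_2) = (0.359)(1.124) = 0.403516,   1 - phi_2^2 = 0.984624.
Replace gamma(1) by A gamma(0) + B and collect gamma(0):
  gamma(0) [0.984624 - (0.403516)(0.409817)] = (0.403516)(1.799087) + 3.807672
  gamma(0) * 0.819256 = 4.533632
  gamma(0) = 4.533632 / 0.819256 = 5.53384.
  gamma(1) = A gamma(0) + B = (0.409817)(5.53384) + (1.799087) = 4.06695.
  gamma(2) = phi_1 gamma(1) + phi_2 gamma(0) = (0.359)(4.06695) + (0.124)(5.53384) = 2.146231.
Therefore gamma(2) = 2.1462 (to 4 decimal places).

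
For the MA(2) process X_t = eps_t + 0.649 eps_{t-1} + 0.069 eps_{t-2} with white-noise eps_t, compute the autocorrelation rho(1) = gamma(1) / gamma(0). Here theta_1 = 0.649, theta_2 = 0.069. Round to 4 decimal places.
\rho(1) = 0.4865

For an MA(q) process with theta_0 = 1, the autocovariance is
  gamma(k) = sigma^2 * sum_{i=0..q-k} theta_i * theta_{i+k},
and rho(k) = gamma(k) / gamma(0). Sigma^2 cancels.
  numerator   = (1)*(0.649) + (0.649)*(0.069) = 0.693781.
  denominator = (1)^2 + (0.649)^2 + (0.069)^2 = 1.425962.
  rho(1) = 0.693781 / 1.425962 = 0.4865.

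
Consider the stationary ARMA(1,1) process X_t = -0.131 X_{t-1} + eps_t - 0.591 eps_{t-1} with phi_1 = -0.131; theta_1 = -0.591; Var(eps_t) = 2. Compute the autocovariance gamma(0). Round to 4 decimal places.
\gamma(0) = 3.0608

Multiply the model equation by X_{t-k} and take expectations. With theta_0 = psi_0 = 1 and psi_j the MA(infinity) weights, this gives
  gamma(k) - sum_i phi_i gamma(k-i) = c_k,
  c_k = sigma^2 * sum_{j=k..q} theta_j psi_{j-k}   (c_k = 0 for k > q),
using gamma(-m) = gamma(m).
psi-weights needed (psi_j = theta_j + sum_i phi_i psi_{j-i}):
  psi_1 = theta_1 + phi_1 = -0.591 + (-0.131) = -0.722
Right-hand sides:
  c_0 = sigma^2 (1 + theta_1 psi_1) = 2 * (1 + (-0.591)(-0.722)) = 2 * 1.426702 = 2.853404
  c_1 = sigma^2 theta_1 = 2 * (-0.591) = -1.182
  c_2 = 0
Equations for k = 0 and k = 1 (AR order 1):
  gamma(0) = phi_1 gamma(1) + c_0
  gamma(1) = phi_1 gamma(0) + c_1
Substituting the second into the first: gamma(0) (1 - phi_1^2) = c_0 + phi_1 c_1, so
  gamma(0) = (c_0 + phi_1 c_1) / (1 - phi_1^2) = (2.853404 + (-0.131)(-1.182)) / (1 - (-0.131)^2) = 3.008246 / 0.982839 = 3.060772.
Therefore gamma(0) = 3.0608 (to 4 decimal places).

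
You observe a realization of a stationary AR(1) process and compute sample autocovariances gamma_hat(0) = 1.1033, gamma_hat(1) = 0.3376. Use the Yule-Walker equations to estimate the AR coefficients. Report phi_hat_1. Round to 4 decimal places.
\hat\phi_{1} = 0.3060

The Yule-Walker equations for an AR(p) process read, in matrix form,
  Gamma_p phi = r_p,   with   (Gamma_p)_{ij} = gamma(|i - j|),
                       (r_p)_i = gamma(i),   i,j = 1..p.
Substitute the sample gammas (Toeplitz matrix and right-hand side of size 1):
  Gamma_p = [[1.1033]]
  r_p     = [0.3376]
With p = 1 this is the single equation gamma(0) phi_1 = gamma(1):
  phi_hat_1 = gamma(1) / gamma(0) = 0.3376 / 1.1033 = 0.3060.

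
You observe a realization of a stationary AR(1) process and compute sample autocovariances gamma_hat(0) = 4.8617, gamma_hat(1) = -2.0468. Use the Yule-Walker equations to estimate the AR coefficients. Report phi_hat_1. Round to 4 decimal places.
\hat\phi_{1} = -0.4210

The Yule-Walker equations for an AR(p) process read, in matrix form,
  Gamma_p phi = r_p,   with   (Gamma_p)_{ij} = gamma(|i - j|),
                       (r_p)_i = gamma(i),   i,j = 1..p.
Substitute the sample gammas (Toeplitz matrix and right-hand side of size 1):
  Gamma_p = [[4.8617]]
  r_p     = [-2.0468]
With p = 1 this is the single equation gamma(0) phi_1 = gamma(1):
  phi_hat_1 = gamma(1) / gamma(0) = -2.0468 / 4.8617 = -0.4210.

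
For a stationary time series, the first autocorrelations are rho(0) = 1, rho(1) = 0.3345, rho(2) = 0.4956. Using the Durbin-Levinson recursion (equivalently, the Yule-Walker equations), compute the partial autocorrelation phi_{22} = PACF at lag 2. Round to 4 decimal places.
\phi_{22} = 0.4321

The PACF at lag k is phi_{kk}, the last component of the solution
to the Yule-Walker system G_k phi = r_k where
  (G_k)_{ij} = rho(|i - j|), (r_k)_i = rho(i), i,j = 1..k.
Equivalently, Durbin-Levinson gives phi_{kk} iteratively:
  phi_{11} = rho(1)
  phi_{kk} = [rho(k) - sum_{j=1..k-1} phi_{k-1,j} rho(k-j)]
            / [1 - sum_{j=1..k-1} phi_{k-1,j} rho(j)],
  phi_{k,j} = phi_{k-1,j} - phi_{kk} phi_{k-1,k-j},  j = 1..k-1.
Step k = 1:
  phi_11 = rho(1) = 0.3345.
Step k = 2:
  phi_22 = [rho(2) - phi_11 rho(1)] / [1 - phi_11 rho(1)] = [0.4956 - (0.3345)(0.3345)] / [1 - (0.3345)(0.3345)]
         = 0.38370975 / 0.88810975 = 0.4321.
Therefore phi_{22} = 0.4321.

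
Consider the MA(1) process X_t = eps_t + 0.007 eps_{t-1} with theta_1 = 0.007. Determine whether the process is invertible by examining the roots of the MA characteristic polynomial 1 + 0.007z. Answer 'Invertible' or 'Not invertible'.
\text{Invertible}

The MA(q) characteristic polynomial is P(z) = 1 + 0.007z.
Invertibility requires all roots to lie outside the unit circle, i.e. |z| > 1 for every root.
This is linear in z: 1 + (0.007) z = 0  =>  z = -1/(0.007) = -142.857143,  |z| = 142.857143.
Moduli of all roots: 142.8571.
All moduli strictly greater than 1? Yes.
Verdict: Invertible.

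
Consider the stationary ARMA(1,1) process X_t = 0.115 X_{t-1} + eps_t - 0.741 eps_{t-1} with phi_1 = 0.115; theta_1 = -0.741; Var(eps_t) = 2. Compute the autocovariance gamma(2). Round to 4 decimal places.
\gamma(2) = -0.1335

Multiply the model equation by X_{t-k} and take expectations. With theta_0 = psi_0 = 1 and psi_j the MA(infinity) weights, this gives
  gamma(k) - sum_i phi_i gamma(k-i) = c_k,
  c_k = sigma^2 * sum_{j=k..q} theta_j psi_{j-k}   (c_k = 0 for k > q),
using gamma(-m) = gamma(m).
psi-weights needed (psi_j = theta_j + sum_i phi_i psi_{j-i}):
  psi_1 = theta_1 + phi_1 = -0.741 + (0.115) = -0.626
Right-hand sides:
  c_0 = sigma^2 (1 + theta_1 psi_1) = 2 * (1 + (-0.741)(-0.626)) = 2 * 1.463866 = 2.927732
  c_1 = sigma^2 theta_1 = 2 * (-0.741) = -1.482
  c_2 = 0
Equations for k = 0 and k = 1 (AR order 1):
  gamma(0) = phi_1 gamma(1) + c_0
  gamma(1) = phi_1 gamma(0) + c_1
Substituting the second into the first: gamma(0) (1 - phi_1^2) = c_0 + phi_1 c_1, so
  gamma(0) = (c_0 + phi_1 c_1) / (1 - phi_1^2) = (2.927732 + (0.115)(-1.482)) / (1 - (0.115)^2) = 2.757302 / 0.986775 = 2.794256.
  gamma(1) = phi_1 gamma(0) + c_1 = (0.115)(2.794256) + (-1.482) = -1.160661.
For k = 2 (> q): gamma(2) = phi_1 gamma(1) = (0.115)(-1.160661) = -0.133476.
Therefore gamma(2) = -0.1335 (to 4 decimal places).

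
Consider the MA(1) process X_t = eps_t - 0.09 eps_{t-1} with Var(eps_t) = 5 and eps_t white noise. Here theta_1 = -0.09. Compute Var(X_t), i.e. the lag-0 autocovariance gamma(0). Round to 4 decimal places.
\gamma(0) = 5.0405

For an MA(q) process X_t = eps_t + sum_i theta_i eps_{t-i} with
Var(eps_t) = sigma^2, the variance is
  gamma(0) = sigma^2 * (1 + sum_i theta_i^2).
  sum_i theta_i^2 = (-0.09)^2 = 0.0081.
  gamma(0) = 5 * (1 + 0.0081) = 5 * 1.0081 = 5.0405.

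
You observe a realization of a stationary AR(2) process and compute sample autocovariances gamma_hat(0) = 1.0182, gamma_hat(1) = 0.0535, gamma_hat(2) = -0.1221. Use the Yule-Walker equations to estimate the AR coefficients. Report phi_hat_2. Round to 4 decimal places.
\hat\phi_{2} = -0.1230

The Yule-Walker equations for an AR(p) process read, in matrix form,
  Gamma_p phi = r_p,   with   (Gamma_p)_{ij} = gamma(|i - j|),
                       (r_p)_i = gamma(i),   i,j = 1..p.
Substitute the sample gammas (Toeplitz matrix and right-hand side of size 2):
  Gamma_p = [[1.0182, 0.0535], [0.0535, 1.0182]]
  r_p     = [0.0535, -0.1221]
Written out:
  1.0182 phi_1 + 0.0535 phi_2 = 0.0535
  0.0535 phi_1 + 1.0182 phi_2 = -0.1221
Solve by Cramer's rule:
  det = gamma(0)^2 - gamma(1)^2 = (1.0182)^2 - (0.0535)^2 = 1.03673124 - 0.00286225 = 1.03386899
  phi_hat_1 = [gamma(1) gamma(0) - gamma(1) gamma(2)] / det = [(0.0535)(1.0182) - (0.0535)(-0.1221)] / 1.03386899 = 0.06100605 / 1.03386899 = 0.059
  phi_hat_2 = [gamma(0) gamma(2) - gamma(1)^2] / det = [(1.0182)(-0.1221) - (0.0535)^2] / 1.03386899 = -0.12718447 / 1.03386899 = -0.123
So phi_hat = [0.0590, -0.1230].
Therefore phi_hat_2 = -0.1230.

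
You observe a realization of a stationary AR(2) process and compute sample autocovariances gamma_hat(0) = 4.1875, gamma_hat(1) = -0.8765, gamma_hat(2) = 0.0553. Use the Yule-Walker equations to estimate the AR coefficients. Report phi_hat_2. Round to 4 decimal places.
\hat\phi_{2} = -0.0320

The Yule-Walker equations for an AR(p) process read, in matrix form,
  Gamma_p phi = r_p,   with   (Gamma_p)_{ij} = gamma(|i - j|),
                       (r_p)_i = gamma(i),   i,j = 1..p.
Substitute the sample gammas (Toeplitz matrix and right-hand side of size 2):
  Gamma_p = [[4.1875, -0.8765], [-0.8765, 4.1875]]
  r_p     = [-0.8765, 0.0553]
Written out:
  4.1875 phi_1 - 0.8765 phi_2 = -0.8765
  -0.8765 phi_1 + 4.1875 phi_2 = 0.0553
Solve by Cramer's rule:
  det = gamma(0)^2 - gamma(1)^2 = (4.1875)^2 - (-0.8765)^2 = 17.53515625 - 0.76825225 = 16.766904
  phi_hat_1 = [gamma(1) gamma(0) - gamma(1) gamma(2)] / det = [(-0.8765)(4.1875) - (-0.8765)(0.0553)] / 16.766904 = -3.6218733 / 16.766904 = -0.216
  phi_hat_2 = [gamma(0) gamma(2) - gamma(1)^2] / det = [(4.1875)(0.0553) - (-0.8765)^2] / 16.766904 = -0.5366835 / 16.766904 = -0.032
So phi_hat = [-0.2160, -0.0320].
Therefore phi_hat_2 = -0.0320.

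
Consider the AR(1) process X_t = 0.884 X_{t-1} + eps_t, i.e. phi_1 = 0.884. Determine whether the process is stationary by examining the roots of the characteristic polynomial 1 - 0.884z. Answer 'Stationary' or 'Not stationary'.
\text{Stationary}

The AR(p) characteristic polynomial is P(z) = 1 - 0.884z.
Stationarity requires all roots to lie outside the unit circle, i.e. |z| > 1 for every root.
This is linear in z: 1 + (-0.884) z = 0  =>  z = -1/(-0.884) = 1.131222,  |z| = 1.131222.
Moduli of all roots: 1.1312.
All moduli strictly greater than 1? Yes.
Verdict: Stationary.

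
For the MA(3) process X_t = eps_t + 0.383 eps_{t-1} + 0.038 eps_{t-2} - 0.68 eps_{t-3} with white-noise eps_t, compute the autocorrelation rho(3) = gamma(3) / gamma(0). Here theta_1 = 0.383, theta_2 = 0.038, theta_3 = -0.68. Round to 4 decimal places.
\rho(3) = -0.4222

For an MA(q) process with theta_0 = 1, the autocovariance is
  gamma(k) = sigma^2 * sum_{i=0..q-k} theta_i * theta_{i+k},
and rho(k) = gamma(k) / gamma(0). Sigma^2 cancels.
  numerator   = (1)*(-0.68) = -0.68.
  denominator = (1)^2 + (0.383)^2 + (0.038)^2 + (-0.68)^2 = 1.610533.
  rho(3) = -0.68 / 1.610533 = -0.4222.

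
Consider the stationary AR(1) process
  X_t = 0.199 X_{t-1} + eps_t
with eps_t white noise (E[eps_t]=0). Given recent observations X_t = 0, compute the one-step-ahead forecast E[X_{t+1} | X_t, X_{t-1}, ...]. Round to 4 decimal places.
E[X_{t+1} \mid \mathcal F_t] = 0.0000

For an AR(p) model X_t = c + sum_i phi_i X_{t-i} + eps_t, the
one-step-ahead conditional mean is
  E[X_{t+1} | X_t, ...] = c + sum_i phi_i X_{t+1-i}.
Substitute known values:
  E[X_{t+1} | ...] = (0.199) * (0)
                   = 0.0000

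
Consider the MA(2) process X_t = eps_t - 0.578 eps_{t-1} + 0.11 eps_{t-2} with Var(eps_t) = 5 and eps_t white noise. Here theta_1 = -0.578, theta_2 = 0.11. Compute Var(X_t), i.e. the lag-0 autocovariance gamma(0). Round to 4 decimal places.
\gamma(0) = 6.7309

For an MA(q) process X_t = eps_t + sum_i theta_i eps_{t-i} with
Var(eps_t) = sigma^2, the variance is
  gamma(0) = sigma^2 * (1 + sum_i theta_i^2).
  sum_i theta_i^2 = (-0.578)^2 + (0.11)^2 = 0.334084 + 0.0121 = 0.346184.
  gamma(0) = 5 * (1 + 0.346184) = 5 * 1.346184 = 6.73092, which rounds to 6.7309.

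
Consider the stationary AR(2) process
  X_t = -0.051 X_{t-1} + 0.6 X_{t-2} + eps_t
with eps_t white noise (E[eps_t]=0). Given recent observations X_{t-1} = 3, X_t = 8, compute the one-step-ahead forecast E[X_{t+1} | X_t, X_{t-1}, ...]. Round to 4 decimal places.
E[X_{t+1} \mid \mathcal F_t] = 1.3920

For an AR(p) model X_t = c + sum_i phi_i X_{t-i} + eps_t, the
one-step-ahead conditional mean is
  E[X_{t+1} | X_t, ...] = c + sum_i phi_i X_{t+1-i}.
Substitute known values:
  E[X_{t+1} | ...] = (-0.051) * (8) + (0.6) * (3)
                   = 1.3920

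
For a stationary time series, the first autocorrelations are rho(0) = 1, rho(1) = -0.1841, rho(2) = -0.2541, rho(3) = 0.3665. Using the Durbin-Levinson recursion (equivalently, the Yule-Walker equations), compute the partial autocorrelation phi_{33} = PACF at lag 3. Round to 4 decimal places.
\phi_{33} = 0.2850

The PACF at lag k is phi_{kk}, the last component of the solution
to the Yule-Walker system G_k phi = r_k where
  (G_k)_{ij} = rho(|i - j|), (r_k)_i = rho(i), i,j = 1..k.
Equivalently, Durbin-Levinson gives phi_{kk} iteratively:
  phi_{11} = rho(1)
  phi_{kk} = [rho(k) - sum_{j=1..k-1} phi_{k-1,j} rho(k-j)]
            / [1 - sum_{j=1..k-1} phi_{k-1,j} rho(j)],
  phi_{k,j} = phi_{k-1,j} - phi_{kk} phi_{k-1,k-j},  j = 1..k-1.
Step k = 1:
  phi_11 = rho(1) = -0.1841.
Step k = 2:
  phi_22 = [rho(2) - phi_11 rho(1)] / [1 - phi_11 rho(1)] = [-0.2541 - (-0.1841)(-0.1841)] / [1 - (-0.1841)(-0.1841)]
         = -0.28799281 / 0.96610719 = -0.298096.
  Update: phi_21 = phi_11 - phi_22 phi_11 = -0.1841 - (-0.298096)(-0.1841) = -0.238979.
Step k = 3:
  phi_33 = [rho(3) - phi_21 rho(2) - phi_22 rho(1)] / [1 - phi_21 rho(1) - phi_22 rho(2)]
    numerator   = 0.3665 - (-0.238979)(-0.2541) - (-0.298096)(-0.1841) = 0.25089581
    denominator = 1 - (-0.238979)(-0.1841) - (-0.298096)(-0.2541) = 0.88025765
  phi_33 = 0.25089581 / 0.88025765 = 0.285.
Therefore phi_{33} = 0.2850.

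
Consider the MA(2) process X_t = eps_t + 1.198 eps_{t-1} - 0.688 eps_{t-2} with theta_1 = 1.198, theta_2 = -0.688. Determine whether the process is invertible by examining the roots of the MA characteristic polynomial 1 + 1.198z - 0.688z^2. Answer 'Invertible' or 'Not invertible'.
\text{Not invertible}

The MA(q) characteristic polynomial is P(z) = 1 + 1.198z - 0.688z^2.
Invertibility requires all roots to lie outside the unit circle, i.e. |z| > 1 for every root.
Set 1 + (1.198) z + (-0.688) z^2 = 0, i.e. a z^2 + b z + c = 0 with a = -0.688, b = 1.198, c = 1.
Discriminant D = b^2 - 4ac = (1.198)^2 - 4*(-0.688)*1 = 1.435204 - (-2.752) = 4.187204.
D >= 0, so the roots are real: z = (-b +/- sqrt(D)) / (2a) = (-1.198 +/- 2.046266) / (-1.376).
  z_1 = (-1.198 + 2.046266) / (-1.376) = -0.6165,   |z_1| = 0.6165.
  z_2 = (-1.198 - 2.046266) / (-1.376) = 2.3578,   |z_2| = 2.3578.
Moduli of all roots: 0.6165, 2.3578.
All moduli strictly greater than 1? No.
Verdict: Not invertible.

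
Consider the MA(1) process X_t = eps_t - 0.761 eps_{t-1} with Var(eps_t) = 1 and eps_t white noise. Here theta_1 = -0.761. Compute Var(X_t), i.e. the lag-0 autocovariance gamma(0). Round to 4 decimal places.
\gamma(0) = 1.5791

For an MA(q) process X_t = eps_t + sum_i theta_i eps_{t-i} with
Var(eps_t) = sigma^2, the variance is
  gamma(0) = sigma^2 * (1 + sum_i theta_i^2).
  sum_i theta_i^2 = (-0.761)^2 = 0.579121.
  gamma(0) = 1 * (1 + 0.579121) = 1 * 1.579121 = 1.579121, which rounds to 1.5791.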